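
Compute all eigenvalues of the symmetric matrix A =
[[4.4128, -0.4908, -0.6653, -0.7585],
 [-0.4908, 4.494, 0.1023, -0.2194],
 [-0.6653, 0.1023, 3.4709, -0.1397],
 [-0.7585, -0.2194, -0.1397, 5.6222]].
sigma(A) ≈ {3, 4, 5, 6}

A is real symmetric, so its spectrum consists of real eigenvalues. Expanding the characteristic polynomial of the displayed matrix gives
  det(λ I - A) = p(λ) = λ^4 + (-18)λ^3 + (118.9987)λ^2 + (-341.9945)λ + (359.9924).
Solving p(λ) = 0 yields eigenvalues ≈ 3, 4, 5, 6. (A is shown rounded to 4 decimals, so these recover the underlying integer eigenvalues to within that precision.)
Verification: the trace of A = 18 equals the sum of eigenvalues 18, and det(A) ≈ 359.9924 matches the eigenvalue product 360.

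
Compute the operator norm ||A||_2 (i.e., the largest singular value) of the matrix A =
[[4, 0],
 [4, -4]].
||A||_2 = sqrt((48 + sqrt(1280))/2) ≈ 6.4721 (= sqrt(largest eigenvalue of A^T A))

||A||_2 = sigma_max(A) = sqrt(lambda_max(A^T A)). Form the symmetric matrix M = A^T A =
[[32, -16],
 [-16, 16]].
Its characteristic polynomial (trace, determinant of M give the coefficients) is
  p(λ) = det(λ I - M) = λ^2 - 48λ + 256.
For λ^2 - 48λ + 256 the discriminant is 1280. It is nonnegative but not a perfect square, so the roots are real and irrational: λ = (48 ± sqrt(1280))/2 ≈ 41.8885, 6.1115.
So the eigenvalues of A^T A are ≈ 6.1115, 41.8885 (all ≥ 0, as they must be for A^T A). The largest is λ_max = (48 + sqrt(1280))/2 ≈ 41.8885, hence ||A||_2 = sqrt(λ_max) = sqrt((48 + sqrt(1280))/2) ≈ 6.4721.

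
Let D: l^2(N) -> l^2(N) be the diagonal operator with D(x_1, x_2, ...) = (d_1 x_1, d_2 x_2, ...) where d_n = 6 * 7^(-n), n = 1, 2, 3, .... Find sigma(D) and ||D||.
sigma(D) = {6 * 7^(-n) : n ≥ 1} ∪ {0}; ||D|| = 6/7

A bounded diagonal operator on l^2 with diagonal entries d_n has spectrum equal to the closure of {d_n : n ≥ 1}: every d_n is an eigenvalue (with eigenvector e_n), so {d_n} ⊂ sigma(D); the spectrum is closed, so its closure is too; and for lambda not in the closure, (D - lambda I) has bounded inverse (the diagonal entries 1/(d_n - lambda) are bounded). For our sequence d_n = 6 * 7^(-n), n = 1, 2, 3, ...:
  - {d_n} = {6 * 7^(-n) : n ≥ 1}; the only limit point is 0
  - closure = {6 * 7^(-n) : n ≥ 1} ∪ {0}
For the norm: a diagonal operator has ||D|| = sup_n |d_n|. Here d_n = 6 * 7^(-n) is positive and decreasing, so sup_n |d_n| = d_1 = 6/7. So ||D|| = 6/7.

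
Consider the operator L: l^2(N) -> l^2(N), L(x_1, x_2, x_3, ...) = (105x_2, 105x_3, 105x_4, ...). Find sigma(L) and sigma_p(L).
sigma(L) = closed disk {z in C : |z| ≤ 105}; sigma_p(L) = open disk {z in C : |z| < 105}

Note L = 105·V where V is the unit left shift (V x)_k = x_{k+1}; so sigma(L) = 105·sigma(V) and ||L|| = 105||V||. ||L x||^2 = 11025sum_{k≥2} |x_k|^2 ≤ 11025||x||^2, with equality on {x : x_1 = 0}, so ||L|| = 105. For any lambda with |lambda| < 105, set r = lambda/105 (|r| < 1); the vector x = (1, r, r^2, ...) is in l^2 and satisfies L x = 105(r, r^2, ...) = lambda x, so lambda is an eigenvalue. On the boundary |lambda| = 105 the geometric series diverges, so no l^2 eigenvector exists, but these lambda lie in the approximate point spectrum. Hence sigma(L) is the closed disk of radius 105 and sigma_p(L) is the open disk.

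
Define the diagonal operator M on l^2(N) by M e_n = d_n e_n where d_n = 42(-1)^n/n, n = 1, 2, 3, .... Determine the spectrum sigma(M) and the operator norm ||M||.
sigma(M) = {42(-1)^n/n : n ≥ 1} ∪ {0}; ||M|| = 42

A bounded diagonal operator on l^2 with diagonal entries d_n has spectrum equal to the closure of {d_n : n ≥ 1}: every d_n is an eigenvalue (with eigenvector e_n), so {d_n} ⊂ sigma(M); the spectrum is closed, so its closure is too; and for lambda not in the closure, (M - lambda I) has bounded inverse (the diagonal entries 1/(d_n - lambda) are bounded). For our sequence d_n = 42(-1)^n/n, n = 1, 2, 3, ...:
  - {d_n} = {42(-1)^n/n : n ≥ 1}; the only limit point is 0
  - closure = {42(-1)^n/n : n ≥ 1} ∪ {0}
For the norm: a diagonal operator has ||M|| = sup_n |d_n|. Here |d_n| = 42/n is decreasing, so sup_n |d_n| = |d_1| = 42. So ||M|| = 42.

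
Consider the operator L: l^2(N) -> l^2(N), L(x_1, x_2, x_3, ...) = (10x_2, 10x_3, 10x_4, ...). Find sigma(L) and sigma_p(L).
sigma(L) = closed disk {z in C : |z| ≤ 10}; sigma_p(L) = open disk {z in C : |z| < 10}

Note L = 10·V where V is the unit left shift (V x)_k = x_{k+1}; so sigma(L) = 10·sigma(V) and ||L|| = 10||V||. ||L x||^2 = 100sum_{k≥2} |x_k|^2 ≤ 100||x||^2, with equality on {x : x_1 = 0}, so ||L|| = 10. For any lambda with |lambda| < 10, set r = lambda/10 (|r| < 1); the vector x = (1, r, r^2, ...) is in l^2 and satisfies L x = 10(r, r^2, ...) = lambda x, so lambda is an eigenvalue. On the boundary |lambda| = 10 the geometric series diverges, so no l^2 eigenvector exists, but these lambda lie in the approximate point spectrum. Hence sigma(L) is the closed disk of radius 10 and sigma_p(L) is the open disk.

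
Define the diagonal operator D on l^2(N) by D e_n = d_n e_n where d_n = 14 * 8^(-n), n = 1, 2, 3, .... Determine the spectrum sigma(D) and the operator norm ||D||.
sigma(D) = {14 * 8^(-n) : n ≥ 1} ∪ {0}; ||D|| = 7/4

A bounded diagonal operator on l^2 with diagonal entries d_n has spectrum equal to the closure of {d_n : n ≥ 1}: every d_n is an eigenvalue (with eigenvector e_n), so {d_n} ⊂ sigma(D); the spectrum is closed, so its closure is too; and for lambda not in the closure, (D - lambda I) has bounded inverse (the diagonal entries 1/(d_n - lambda) are bounded). For our sequence d_n = 14 * 8^(-n), n = 1, 2, 3, ...:
  - {d_n} = {14 * 8^(-n) : n ≥ 1}; the only limit point is 0
  - closure = {14 * 8^(-n) : n ≥ 1} ∪ {0}
For the norm: a diagonal operator has ||D|| = sup_n |d_n|. Here d_n = 14 * 8^(-n) is positive and decreasing, so sup_n |d_n| = d_1 = 14/8 = 7/4. So ||D|| = 7/4.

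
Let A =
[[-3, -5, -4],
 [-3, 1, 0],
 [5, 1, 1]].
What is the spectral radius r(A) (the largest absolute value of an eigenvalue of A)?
r(A) ≈ 2.5706

The eigenvalues of A are the roots of its characteristic polynomial. With M = A (coefficients from the trace, the sum of principal 2x2 minors, and det A):
  p(λ) = det(λ I - M) = λ^3 + λ^2 - 14.
No integer candidate from the rational root theorem (±divisors of 14) is a root, so the roots are irrational. The cubic discriminant is Δ = -5236 < 0, so there is one real root and a complex-conjugate pair. p(2) = -2 and p(3) = 22 have opposite signs, so a root lies in (2, 3); Newton's method refines it to λ ≈ 2.1187. Dividing out (λ - (2.1187)) leaves approximately λ^2 + 3.1187λ + 6.6077. For λ^2 + 3.1187λ + 6.6077 the discriminant is -16.7045. It is negative, so the remaining roots are the complex-conjugate pair λ ≈ -1.5594 ± 2.0436i. Their product equals the constant term, so |λ|^2 ≈ 6.6077 and |λ| ≈ 2.5706.
Thus the eigenvalues (to 4 decimals) are 2.1187 (modulus 2.1187); -1.5594 ± 2.0436i (modulus 2.5706). The spectral radius is the largest modulus: r(A) ≈ 2.5706. (Cross-check: r(A) ≤ ||A||_2 ≈ 8.1995; equality holds whenever A is normal, though it can also hold for some non-normal A.)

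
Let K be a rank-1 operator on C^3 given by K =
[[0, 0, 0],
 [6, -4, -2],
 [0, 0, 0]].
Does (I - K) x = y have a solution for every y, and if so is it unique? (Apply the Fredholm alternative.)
(I - K) is invertible (det(I - K) = 5 ≠ 0), so for every y in C^3 the equation (I - K) x = y has a unique solution.

K has rank 1, so it is an outer product K = u v^T: every row of K is a multiple of one row vector. Reading off the entries, u = (0, -2, 0) and v = (-3, 2, 1) (row i of K equals u_i·v^T). A rank-one matrix u v^T satisfies K u = u (v·u) and kills the (2)-dimensional subspace v^⊥, so its characteristic polynomial is lambda^2 (lambda - v·u) with v·u = tr K = -4. Hence the eigenvalues of I - K are 1 (multiplicity 2) and 1 - (-4) = 5, so det(I - K) = 5. (Direct check: I - K =
[[1, 0, 0],
 [-6, 5, 2],
 [0, 0, 1]]
has determinant 5.) The finite-dimensional Fredholm alternative says: either (I - K) is invertible, or ker(I - K) ≠ {0} and then range(I - K) = ker((I - K)^*)^⊥, with dim ker(I - K) = dim ker((I - K)^*). Since det(I - K) ≠ 0, 1 is not an eigenvalue of K and ker(I - K) = {0}, so we are in the first case: for every y there is a unique x = (I - K)^(-1) y. Explicitly, by the Sherman–Morrison formula, (I - u v^T)^(-1) = I + u v^T/(1 - v·u), i.e. (I - K)^(-1) = I + K/(5).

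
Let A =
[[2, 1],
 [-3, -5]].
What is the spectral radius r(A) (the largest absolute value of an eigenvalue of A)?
r(A) = (3 + sqrt(37))/2 ≈ 4.5414

The eigenvalues of A are the roots of its characteristic polynomial. With M = A (coefficients from the trace and determinant):
  p(λ) = det(λ I - M) = λ^2 + 3λ - 7.
For λ^2 + 3λ - 7 the discriminant is 37. It is nonnegative but not a perfect square, so the roots are real and irrational: λ = (-3 ± sqrt(37))/2 ≈ 1.5414, -4.5414.
Thus the eigenvalues (to 4 decimals) are 1.5414 (modulus 1.5414); -4.5414 (modulus 4.5414). The spectral radius is the largest modulus: r(A) = (3 + sqrt(37))/2 ≈ 4.5414. (Cross-check: r(A) ≤ ||A||_2 ≈ 6.1401; equality holds whenever A is normal, though it can also hold for some non-normal A.)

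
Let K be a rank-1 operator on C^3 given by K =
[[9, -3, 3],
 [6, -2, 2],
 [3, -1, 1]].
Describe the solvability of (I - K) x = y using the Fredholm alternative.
(I - K) is invertible (det(I - K) = -7 ≠ 0), so for every y in C^3 the equation (I - K) x = y has a unique solution.

K has rank 1, so it is an outer product K = u v^T: every row of K is a multiple of one row vector. Reading off the entries, u = (3, 2, 1) and v = (3, -1, 1) (row i of K equals u_i·v^T). A rank-one matrix u v^T satisfies K u = u (v·u) and kills the (2)-dimensional subspace v^⊥, so its characteristic polynomial is lambda^2 (lambda - v·u) with v·u = tr K = 8. Hence the eigenvalues of I - K are 1 (multiplicity 2) and 1 - (8) = -7, so det(I - K) = -7. (Direct check: I - K =
[[-8, 3, -3],
 [-6, 3, -2],
 [-3, 1, 0]]
has determinant -7.) The finite-dimensional Fredholm alternative says: either (I - K) is invertible, or ker(I - K) ≠ {0} and then range(I - K) = ker((I - K)^*)^⊥, with dim ker(I - K) = dim ker((I - K)^*). Since det(I - K) ≠ 0, 1 is not an eigenvalue of K and ker(I - K) = {0}, so we are in the first case: for every y there is a unique x = (I - K)^(-1) y. Explicitly, by the Sherman–Morrison formula, (I - u v^T)^(-1) = I + u v^T/(1 - v·u), i.e. (I - K)^(-1) = I + K/(-7).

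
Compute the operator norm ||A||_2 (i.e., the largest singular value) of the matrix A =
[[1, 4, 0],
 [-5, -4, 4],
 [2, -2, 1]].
||A||_2 ≈ 8.1431 (= sqrt(largest eigenvalue of A^T A))

||A||_2 = sigma_max(A) = sqrt(lambda_max(A^T A)). Form the symmetric matrix M = A^T A =
[[30, 20, -18],
 [20, 36, -18],
 [-18, -18, 17]].
Its characteristic polynomial (trace, sum of principal 2x2 minors, determinant of M give the coefficients) is
  p(λ) = det(λ I - M) = λ^3 - 83λ^2 + 1154λ - 3136.
No integer candidate from the rational root theorem (±divisors of 3136) is a root, so the roots are irrational. The cubic discriminant is Δ = 995665284 > 0, so there are three distinct real roots. p(3) = -394 and p(4) = 216 have opposite signs, so a root lies in (3, 4); Newton's method refines it to λ ≈ 3.6179. p(13) = 36 and p(14) = -504 have opposite signs, so a root lies in (13, 14); Newton's method refines it to λ ≈ 13.072. p(66) = -1024 and p(67) = 2358 have opposite signs, so a root lies in (66, 67); Newton's method refines it to λ ≈ 66.3101. Check (Vieta): the three roots sum to 83, matching tr M = 83.
So the eigenvalues of A^T A are ≈ 3.6179, 13.072, 66.3101 (all ≥ 0, as they must be for A^T A). The largest is λ_max ≈ 66.3101, hence ||A||_2 = sqrt(λ_max) ≈ 8.1431.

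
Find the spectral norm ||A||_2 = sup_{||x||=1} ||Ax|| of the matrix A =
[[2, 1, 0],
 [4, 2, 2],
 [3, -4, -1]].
||A||_2 ≈ 5.4794 (= sqrt(largest eigenvalue of A^T A))

||A||_2 = sigma_max(A) = sqrt(lambda_max(A^T A)). Form the symmetric matrix M = A^T A =
[[29, -2, 5],
 [-2, 21, 8],
 [5, 8, 5]].
Its characteristic polynomial (trace, sum of principal 2x2 minors, determinant of M give the coefficients) is
  p(λ) = det(λ I - M) = λ^3 - 55λ^2 + 766λ - 484.
No integer candidate from the rational root theorem (±divisors of 484) is a root, so the roots are irrational. The cubic discriminant is Δ = 15726164 > 0, so there are three distinct real roots. p(0) = -484 and p(1) = 228 have opposite signs, so a root lies in (0, 1); Newton's method refines it to λ ≈ 0.663. p(24) = 44 and p(25) = -84 have opposite signs, so a root lies in (24, 25); Newton's method refines it to λ ≈ 24.313. p(30) = -4 and p(31) = 198 have opposite signs, so a root lies in (30, 31); Newton's method refines it to λ ≈ 30.024. Check (Vieta): the three roots sum to 55, matching tr M = 55.
So the eigenvalues of A^T A are ≈ 0.663, 24.313, 30.024 (all ≥ 0, as they must be for A^T A). The largest is λ_max ≈ 30.024, hence ||A||_2 = sqrt(λ_max) ≈ 5.4794.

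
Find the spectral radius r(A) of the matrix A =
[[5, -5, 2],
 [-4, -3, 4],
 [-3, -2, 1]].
r(A) = 7

The eigenvalues of A are the roots of its characteristic polynomial. With M = A (coefficients from the trace, the sum of principal 2x2 minors, and det A):
  p(λ) = det(λ I - M) = λ^3 - 3λ^2 - 19λ - 63.
By the rational root theorem any rational root is an integer divisor of 63. Testing λ = 7: p(7) = 343 - 147 - 133 - 63 = 0, so λ = 7 is a root. Dividing out (λ - 7) leaves p(λ) = (λ - 7)(λ^2 + 4λ + 9). For λ^2 + 4λ + 9 the discriminant is -20. It is negative, so the roots are the complex-conjugate pair λ = -2 ± (sqrt(20)/2) i ≈ -2 ± 2.2361i. For a conjugate pair the product of the roots equals the constant term, so |λ|^2 = 9 and |λ| = sqrt(9) = 3.
Thus the eigenvalues (to 4 decimals) are -2 ± 2.2361i (modulus 3); 7 (modulus 7). The spectral radius is the largest modulus: r(A) = 7. (Cross-check: r(A) ≤ ||A||_2 ≈ 7.4208; equality holds whenever A is normal, though it can also hold for some non-normal A.)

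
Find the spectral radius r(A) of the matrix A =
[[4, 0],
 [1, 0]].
r(A) = 4

The eigenvalues of A are the roots of its characteristic polynomial. With M = A (coefficients from the trace and determinant):
  p(λ) = det(λ I - M) = λ^2 - 4λ.
For λ^2 - 4λ the discriminant is 16. It is a perfect square (4^2), so the roots are rational: λ = (4 ± 4)/2 = 4, 0.
Thus the eigenvalues (to 4 decimals) are 4 (modulus 4); 0 (modulus 0). The spectral radius is the largest modulus: r(A) = 4. (Cross-check: r(A) ≤ ||A||_2 ≈ 4.1231; equality holds whenever A is normal, though it can also hold for some non-normal A.)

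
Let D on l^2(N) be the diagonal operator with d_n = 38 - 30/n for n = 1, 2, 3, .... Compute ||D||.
||D|| = 38

For a diagonal operator on l^2 with entries d_n, ||D|| = sup_n |d_n|. Here d_1 = 8, d_2 = 23, ..., and d_n = 38 - 30/n increases monotonically toward 38. All terms lie in [8, 38), so |d_n| = d_n and the supremum is the limit 38, which is not attained by any individual d_n. Hence ||D|| = 38.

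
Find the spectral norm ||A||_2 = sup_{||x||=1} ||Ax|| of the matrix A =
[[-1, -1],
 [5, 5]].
||A||_2 = sqrt(52) ≈ 7.2111 (= sqrt(largest eigenvalue of A^T A))

||A||_2 = sigma_max(A) = sqrt(lambda_max(A^T A)). Form the symmetric matrix M = A^T A =
[[26, 26],
 [26, 26]].
Its characteristic polynomial (trace, determinant of M give the coefficients) is
  p(λ) = det(λ I - M) = λ^2 - 52λ.
For λ^2 - 52λ the discriminant is 2704. It is a perfect square (52^2), so the roots are rational: λ = (52 ± 52)/2 = 52, 0.
So the eigenvalues of A^T A are ≈ 0, 52 (all ≥ 0, as they must be for A^T A). The largest is λ_max = 52, hence ||A||_2 = sqrt(λ_max) = sqrt(52) ≈ 7.2111.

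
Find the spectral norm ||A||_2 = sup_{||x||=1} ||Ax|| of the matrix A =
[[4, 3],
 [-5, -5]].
||A||_2 = sqrt((75 + sqrt(5525))/2) ≈ 8.6409 (= sqrt(largest eigenvalue of A^T A))

||A||_2 = sigma_max(A) = sqrt(lambda_max(A^T A)). Form the symmetric matrix M = A^T A =
[[41, 37],
 [37, 34]].
Its characteristic polynomial (trace, determinant of M give the coefficients) is
  p(λ) = det(λ I - M) = λ^2 - 75λ + 25.
For λ^2 - 75λ + 25 the discriminant is 5525. It is nonnegative but not a perfect square, so the roots are real and irrational: λ = (75 ± sqrt(5525))/2 ≈ 74.6652, 0.3348.
So the eigenvalues of A^T A are ≈ 0.3348, 74.6652 (all ≥ 0, as they must be for A^T A). The largest is λ_max = (75 + sqrt(5525))/2 ≈ 74.6652, hence ||A||_2 = sqrt(λ_max) = sqrt((75 + sqrt(5525))/2) ≈ 8.6409.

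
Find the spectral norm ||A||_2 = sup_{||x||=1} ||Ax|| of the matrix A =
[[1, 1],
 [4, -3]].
||A||_2 = sqrt((27 + sqrt(533))/2) ≈ 5.0043 (= sqrt(largest eigenvalue of A^T A))

||A||_2 = sigma_max(A) = sqrt(lambda_max(A^T A)). Form the symmetric matrix M = A^T A =
[[17, -11],
 [-11, 10]].
Its characteristic polynomial (trace, determinant of M give the coefficients) is
  p(λ) = det(λ I - M) = λ^2 - 27λ + 49.
For λ^2 - 27λ + 49 the discriminant is 533. It is nonnegative but not a perfect square, so the roots are real and irrational: λ = (27 ± sqrt(533))/2 ≈ 25.0434, 1.9566.
So the eigenvalues of A^T A are ≈ 1.9566, 25.0434 (all ≥ 0, as they must be for A^T A). The largest is λ_max = (27 + sqrt(533))/2 ≈ 25.0434, hence ||A||_2 = sqrt(λ_max) = sqrt((27 + sqrt(533))/2) ≈ 5.0043.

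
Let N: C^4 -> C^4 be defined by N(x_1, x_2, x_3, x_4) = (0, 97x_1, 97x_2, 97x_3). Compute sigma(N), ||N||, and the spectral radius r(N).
sigma(N) = {0}; ||N|| = 97; r(N) = 0. (N is nilpotent with N^4 = 0.)

On C^4, N is a strictly lower-triangular matrix with 97 on the subdiagonal and zeros elsewhere, so its characteristic polynomial is lambda^4 and every eigenvalue is 0: sigma(N) = {0}. For the operator norm, N e_i = 97e_{i+1} for i = 1, ..., 3 and N e_4 = 0, so the singular values of N are 97 (with multiplicity 3) and 0; hence ||N|| = 97. The spectral radius r(N) = max|lambda| = 0. Note ||N|| > r(N) — characteristic of non-normal nilpotent operators. Indeed N^4 = 0.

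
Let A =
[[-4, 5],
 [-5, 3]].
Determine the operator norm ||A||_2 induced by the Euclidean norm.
||A||_2 = sqrt((75 + sqrt(4949))/2) ≈ 8.5249 (= sqrt(largest eigenvalue of A^T A))

||A||_2 = sigma_max(A) = sqrt(lambda_max(A^T A)). Form the symmetric matrix M = A^T A =
[[41, -35],
 [-35, 34]].
Its characteristic polynomial (trace, determinant of M give the coefficients) is
  p(λ) = det(λ I - M) = λ^2 - 75λ + 169.
For λ^2 - 75λ + 169 the discriminant is 4949. It is nonnegative but not a perfect square, so the roots are real and irrational: λ = (75 ± sqrt(4949))/2 ≈ 72.6746, 2.3254.
So the eigenvalues of A^T A are ≈ 2.3254, 72.6746 (all ≥ 0, as they must be for A^T A). The largest is λ_max = (75 + sqrt(4949))/2 ≈ 72.6746, hence ||A||_2 = sqrt(λ_max) = sqrt((75 + sqrt(4949))/2) ≈ 8.5249.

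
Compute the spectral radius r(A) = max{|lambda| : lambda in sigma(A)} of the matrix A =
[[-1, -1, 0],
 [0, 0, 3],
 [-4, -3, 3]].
r(A) ≈ 2.2753

The eigenvalues of A are the roots of its characteristic polynomial. With M = A (coefficients from the trace, the sum of principal 2x2 minors, and det A):
  p(λ) = det(λ I - M) = λ^3 - 2λ^2 + 6λ - 3.
No integer candidate from the rational root theorem (±divisors of 3) is a root, so the roots are irrational. The cubic discriminant is Δ = -411 < 0, so there is one real root and a complex-conjugate pair. p(0) = -3 and p(1) = 2 have opposite signs, so a root lies in (0, 1); Newton's method refines it to λ ≈ 0.5795. Dividing out (λ - (0.5795)) leaves approximately λ^2 - 1.4205λ + 5.1768. For λ^2 - 1.4205λ + 5.1768 the discriminant is -18.6895. It is negative, so the remaining roots are the complex-conjugate pair λ ≈ 0.7102 ± 2.1616i. Their product equals the constant term, so |λ|^2 ≈ 5.1768 and |λ| ≈ 2.2753.
Thus the eigenvalues (to 4 decimals) are 0.5795 (modulus 0.5795); 0.7102 ± 2.1616i (modulus 2.2753). The spectral radius is the largest modulus: r(A) ≈ 2.2753. (Cross-check: r(A) ≤ ||A||_2 ≈ 6.1754; equality holds whenever A is normal, though it can also hold for some non-normal A.)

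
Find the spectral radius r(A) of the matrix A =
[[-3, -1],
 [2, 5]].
r(A) = (2 + sqrt(56))/2 ≈ 4.7417

The eigenvalues of A are the roots of its characteristic polynomial. With M = A (coefficients from the trace and determinant):
  p(λ) = det(λ I - M) = λ^2 - 2λ - 13.
For λ^2 - 2λ - 13 the discriminant is 56. It is nonnegative but not a perfect square, so the roots are real and irrational: λ = (2 ± sqrt(56))/2 ≈ 4.7417, -2.7417.
Thus the eigenvalues (to 4 decimals) are 4.7417 (modulus 4.7417); -2.7417 (modulus 2.7417). The spectral radius is the largest modulus: r(A) = (2 + sqrt(56))/2 ≈ 4.7417. (Cross-check: r(A) ≤ ||A||_2 ≈ 5.8339; equality holds whenever A is normal, though it can also hold for some non-normal A.)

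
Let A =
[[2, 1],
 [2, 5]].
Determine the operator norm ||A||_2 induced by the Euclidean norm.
||A||_2 = sqrt(32) ≈ 5.6569 (= sqrt(largest eigenvalue of A^T A))

||A||_2 = sigma_max(A) = sqrt(lambda_max(A^T A)). Form the symmetric matrix M = A^T A =
[[8, 12],
 [12, 26]].
Its characteristic polynomial (trace, determinant of M give the coefficients) is
  p(λ) = det(λ I - M) = λ^2 - 34λ + 64.
For λ^2 - 34λ + 64 the discriminant is 900. It is a perfect square (30^2), so the roots are rational: λ = (34 ± 30)/2 = 32, 2.
So the eigenvalues of A^T A are ≈ 2, 32 (all ≥ 0, as they must be for A^T A). The largest is λ_max = 32, hence ||A||_2 = sqrt(λ_max) = sqrt(32) ≈ 5.6569.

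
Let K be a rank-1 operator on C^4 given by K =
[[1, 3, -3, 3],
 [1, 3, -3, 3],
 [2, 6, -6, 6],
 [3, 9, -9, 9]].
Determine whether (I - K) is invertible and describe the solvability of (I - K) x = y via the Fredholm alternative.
(I - K) is invertible (det(I - K) = -6 ≠ 0), so for every y in C^4 the equation (I - K) x = y has a unique solution.

K has rank 1, so it is an outer product K = u v^T: every row of K is a multiple of one row vector. Reading off the entries, u = (1, 1, 2, 3) and v = (1, 3, -3, 3) (row i of K equals u_i·v^T). A rank-one matrix u v^T satisfies K u = u (v·u) and kills the (3)-dimensional subspace v^⊥, so its characteristic polynomial is lambda^3 (lambda - v·u) with v·u = tr K = 7. Hence the eigenvalues of I - K are 1 (multiplicity 3) and 1 - (7) = -6, so det(I - K) = -6. (Direct check: I - K =
[[0, -3, 3, -3],
 [-1, -2, 3, -3],
 [-2, -6, 7, -6],
 [-3, -9, 9, -8]]
has determinant -6.) The finite-dimensional Fredholm alternative says: either (I - K) is invertible, or ker(I - K) ≠ {0} and then range(I - K) = ker((I - K)^*)^⊥, with dim ker(I - K) = dim ker((I - K)^*). Since det(I - K) ≠ 0, 1 is not an eigenvalue of K and ker(I - K) = {0}, so we are in the first case: for every y there is a unique x = (I - K)^(-1) y. Explicitly, by the Sherman–Morrison formula, (I - u v^T)^(-1) = I + u v^T/(1 - v·u), i.e. (I - K)^(-1) = I + K/(-6).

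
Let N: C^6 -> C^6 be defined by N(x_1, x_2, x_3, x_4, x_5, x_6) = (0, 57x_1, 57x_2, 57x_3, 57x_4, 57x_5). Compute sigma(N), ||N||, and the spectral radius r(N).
sigma(N) = {0}; ||N|| = 57; r(N) = 0. (N is nilpotent with N^6 = 0.)

On C^6, N is a strictly lower-triangular matrix with 57 on the subdiagonal and zeros elsewhere, so its characteristic polynomial is lambda^6 and every eigenvalue is 0: sigma(N) = {0}. For the operator norm, N e_i = 57e_{i+1} for i = 1, ..., 5 and N e_6 = 0, so the singular values of N are 57 (with multiplicity 5) and 0; hence ||N|| = 57. The spectral radius r(N) = max|lambda| = 0. Note ||N|| > r(N) — characteristic of non-normal nilpotent operators. Indeed N^6 = 0.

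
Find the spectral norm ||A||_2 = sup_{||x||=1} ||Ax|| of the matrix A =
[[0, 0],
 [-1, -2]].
||A||_2 = sqrt(5) ≈ 2.2361 (= sqrt(largest eigenvalue of A^T A))

||A||_2 = sigma_max(A) = sqrt(lambda_max(A^T A)). Form the symmetric matrix M = A^T A =
[[1, 2],
 [2, 4]].
Its characteristic polynomial (trace, determinant of M give the coefficients) is
  p(λ) = det(λ I - M) = λ^2 - 5λ.
For λ^2 - 5λ the discriminant is 25. It is a perfect square (5^2), so the roots are rational: λ = (5 ± 5)/2 = 5, 0.
So the eigenvalues of A^T A are ≈ 0, 5 (all ≥ 0, as they must be for A^T A). The largest is λ_max = 5, hence ||A||_2 = sqrt(λ_max) = sqrt(5) ≈ 2.2361.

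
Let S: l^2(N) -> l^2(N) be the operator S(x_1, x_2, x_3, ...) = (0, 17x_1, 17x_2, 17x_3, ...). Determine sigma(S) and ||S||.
sigma(S) = closed disk {z in C : |z| ≤ 17}; ||S|| = 17

Note S = 17·U where U is the unit right shift (U x)_k = x_{k-1} (with x_0 := 0); so ||S|| = 17||U|| and sigma(S) = 17·sigma(U). ||S x||^2 = sum_{k≥1} |17x_k|^2 = 289||x||^2, so ||S|| = 17 and sigma(S) ⊂ {|z| ≤ 17}. For any |lambda| < 17, the equation (S - lambda I) x = 0 forces x_1 = 0, then 17x_k = lambda x_{k+1} ⇒ x = 0, so S has no eigenvalues. But (S - lambda I) is not surjective for |lambda| < 17: solving (S - lambda I) x = e_1 would require x_n proportional to (lambda/17)^(-n), which is not in l^2. So every |lambda| < 17 lies in the residual spectrum. The boundary |lambda| = 17 is in the approximate point spectrum (the spectrum is closed). Hence sigma(S) is the closed disk of radius 17.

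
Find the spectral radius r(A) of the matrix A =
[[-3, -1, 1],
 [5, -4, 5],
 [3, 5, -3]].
r(A) ≈ 8.0469

The eigenvalues of A are the roots of its characteristic polynomial. With M = A (coefficients from the trace, the sum of principal 2x2 minors, and det A):
  p(λ) = det(λ I - M) = λ^3 + 10λ^2 + 10λ - 46.
No integer candidate from the rational root theorem (±divisors of 46) is a root, so the roots are irrational. The cubic discriminant is Δ = 50068 > 0, so there are three distinct real roots. p(-9) = -55 and p(-8) = 2 have opposite signs, so a root lies in (-9, -8); Newton's method refines it to λ ≈ -8.0469. p(-4) = 10 and p(-3) = -13 have opposite signs, so a root lies in (-4, -3); Newton's method refines it to λ ≈ -3.5592. p(1) = -25 and p(2) = 22 have opposite signs, so a root lies in (1, 2); Newton's method refines it to λ ≈ 1.6061. Check (Vieta): the three roots sum to -10, matching tr M = -10.
Thus the eigenvalues (to 4 decimals) are -8.0469 (modulus 8.0469); -3.5592 (modulus 3.5592); 1.6061 (modulus 1.6061). The spectral radius is the largest modulus: r(A) ≈ 8.0469. (Cross-check: r(A) ≤ ||A||_2 ≈ 8.8178; equality holds whenever A is normal, though it can also hold for some non-normal A.)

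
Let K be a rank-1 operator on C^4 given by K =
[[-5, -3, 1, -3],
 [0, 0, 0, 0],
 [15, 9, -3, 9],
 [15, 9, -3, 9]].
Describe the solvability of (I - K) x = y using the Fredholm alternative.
(I - K) is singular (det(I - K) = 0, i.e. 1 ∈ sigma(K)). (I - K) x = y is solvable iff y ⊥ ker((I - K)^*) = span{(-5, -3, 1, -3)}, i.e. iff -5y_1 - 3y_2 + y_3 - 3y_4 = 0. When solvable, the solutions are x = y + c·(1, 0, -3, -3), c arbitrary (ker(I - K) = span{(1, 0, -3, -3)}, dimension 1).

K has rank 1, so it is an outer product K = u v^T: every row of K is a multiple of one row vector. Reading off the entries, u = (1, 0, -3, -3) and v = (-5, -3, 1, -3) (row i of K equals u_i·v^T). A rank-one matrix u v^T satisfies K u = u (v·u) and kills the (3)-dimensional subspace v^⊥, so its characteristic polynomial is lambda^3 (lambda - v·u) with v·u = tr K = 1. Hence the eigenvalues of I - K are 1 (multiplicity 3) and 1 - (1) = 0, so det(I - K) = 0. (Direct check: I - K =
[[6, 3, -1, 3],
 [0, 1, 0, 0],
 [-15, -9, 4, -9],
 [-15, -9, 3, -8]]
has determinant 0.) So 1 is an eigenvalue of K and (I - K) is not invertible. The finite-dimensional Fredholm alternative says: either (I - K) is invertible, or ker(I - K) ≠ {0} and then range(I - K) = ker((I - K)^*)^⊥, with dim ker(I - K) = dim ker((I - K)^*). We are in the second case, so we need both kernels. Kernel of I - K: (I - K) u = u - u (v·u) = u - u = 0, so ker(I - K) = span{u} = span{(1, 0, -3, -3)} (it is exactly 1-dimensional because rank(I - K) = 3). Kernel of the adjoint: K is real, so (I - K)^* = I - K^T = I - v u^T, and (I - v u^T) v = v - v (u·v) = 0; hence ker((I - K)^*) = span{v} = span{(-5, -3, 1, -3)}. Therefore (I - K) x = y is solvable iff <y, v> = 0, i.e. iff -5y_1 - 3y_2 + y_3 - 3y_4 = 0. When this holds, K y = u (v·y) = 0, so (I - K) y = y and x = y is a particular solution; the full solution set is the line x = y + c·u = y + c·(1, 0, -3, -3), c ∈ C.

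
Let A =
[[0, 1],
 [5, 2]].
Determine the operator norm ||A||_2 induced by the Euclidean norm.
||A||_2 = sqrt((30 + sqrt(800))/2) ≈ 5.3983 (= sqrt(largest eigenvalue of A^T A))

||A||_2 = sigma_max(A) = sqrt(lambda_max(A^T A)). Form the symmetric matrix M = A^T A =
[[25, 10],
 [10, 5]].
Its characteristic polynomial (trace, determinant of M give the coefficients) is
  p(λ) = det(λ I - M) = λ^2 - 30λ + 25.
For λ^2 - 30λ + 25 the discriminant is 800. It is nonnegative but not a perfect square, so the roots are real and irrational: λ = (30 ± sqrt(800))/2 ≈ 29.1421, 0.8579.
So the eigenvalues of A^T A are ≈ 0.8579, 29.1421 (all ≥ 0, as they must be for A^T A). The largest is λ_max = (30 + sqrt(800))/2 ≈ 29.1421, hence ||A||_2 = sqrt(λ_max) = sqrt((30 + sqrt(800))/2) ≈ 5.3983.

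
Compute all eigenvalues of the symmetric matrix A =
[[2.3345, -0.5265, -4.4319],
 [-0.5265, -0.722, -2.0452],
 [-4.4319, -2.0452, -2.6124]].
sigma(A) ≈ {-6, 0, 5}

A is real symmetric, so its spectrum consists of real eigenvalues. Expanding the characteristic polynomial of the displayed matrix gives
  det(λ I - A) = p(λ) = λ^3 + (1)λ^2 + (-30)λ + (0).
Solving p(λ) = 0 yields eigenvalues ≈ -6, 0, 5. (A is shown rounded to 4 decimals, so these recover the underlying integer eigenvalues to within that precision.)
Verification: the trace of A = -1 equals the sum of eigenvalues -1, and det(A) ≈ -0.0006 matches the eigenvalue product 0.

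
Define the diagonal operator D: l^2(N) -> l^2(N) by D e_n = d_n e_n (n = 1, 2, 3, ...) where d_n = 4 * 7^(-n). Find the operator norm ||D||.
||D|| = 4/7 (attained at n = 1)

For D diagonal, ||D|| = sup_n |d_n|. The sequence d_n = 4 * 7^(-n) is positive and strictly decreasing (ratio 7^(-1) < 1), so the supremum is d_1 = 4/7. Hence ||D|| = 4/7.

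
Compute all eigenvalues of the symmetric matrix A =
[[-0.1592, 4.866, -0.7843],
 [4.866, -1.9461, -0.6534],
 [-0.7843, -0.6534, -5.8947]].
sigma(A) ≈ {-6, 4} (-6 with multiplicity 2)

A is real symmetric, so its spectrum consists of real eigenvalues. Expanding the characteristic polynomial of the displayed matrix gives
  det(λ I - A) = p(λ) = λ^3 + (8)λ^2 + (-12)λ + (-144).
Solving p(λ) = 0 yields eigenvalues ≈ -6, -6, 4. (A is shown rounded to 4 decimals, so these recover the underlying integer eigenvalues to within that precision.)
Verification: the trace of A = -8 equals the sum of eigenvalues -8, and det(A) ≈ 144.0005 matches the eigenvalue product 144.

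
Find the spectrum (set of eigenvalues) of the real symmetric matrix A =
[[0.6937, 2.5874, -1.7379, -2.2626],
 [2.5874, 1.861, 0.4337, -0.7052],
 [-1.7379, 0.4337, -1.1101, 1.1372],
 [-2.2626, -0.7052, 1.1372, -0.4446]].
sigma(A) ≈ {-3, -2, 1, 5}

A is real symmetric, so its spectrum consists of real eigenvalues. Expanding the characteristic polynomial of the displayed matrix gives
  det(λ I - A) = p(λ) = λ^4 + (-1)λ^3 + (-19)λ^2 + (-11)λ + (30).
Solving p(λ) = 0 yields eigenvalues ≈ -3, -2, 1, 5. (A is shown rounded to 4 decimals, so these recover the underlying integer eigenvalues to within that precision.)
Verification: the trace of A = 1 equals the sum of eigenvalues 1, and det(A) ≈ 29.9991 matches the eigenvalue product 30.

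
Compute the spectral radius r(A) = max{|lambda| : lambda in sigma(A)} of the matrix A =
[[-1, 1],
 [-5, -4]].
r(A) = 3

The eigenvalues of A are the roots of its characteristic polynomial. With M = A (coefficients from the trace and determinant):
  p(λ) = det(λ I - M) = λ^2 + 5λ + 9.
For λ^2 + 5λ + 9 the discriminant is -11. It is negative, so the roots are the complex-conjugate pair λ = -5/2 ± (sqrt(11)/2) i ≈ -2.5 ± 1.6583i. For a conjugate pair the product of the roots equals the constant term, so |λ|^2 = 9 and |λ| = sqrt(9) = 3.
Thus the eigenvalues (to 4 decimals) are -2.5 ± 1.6583i (modulus 3). The spectral radius is the largest modulus: r(A) = 3. (Cross-check: r(A) ≤ ||A||_2 ≈ 6.4051; equality holds whenever A is normal, though it can also hold for some non-normal A.)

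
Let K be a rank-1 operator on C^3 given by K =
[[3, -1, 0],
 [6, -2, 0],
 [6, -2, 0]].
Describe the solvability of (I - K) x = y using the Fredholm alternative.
(I - K) is singular (det(I - K) = 0, i.e. 1 ∈ sigma(K)). (I - K) x = y is solvable iff y ⊥ ker((I - K)^*) = span{(3, -1, 0)}, i.e. iff 3y_1 - y_2 = 0. When solvable, the solutions are x = y + c·(1, 2, 2), c arbitrary (ker(I - K) = span{(1, 2, 2)}, dimension 1).

K has rank 1, so it is an outer product K = u v^T: every row of K is a multiple of one row vector. Reading off the entries, u = (1, 2, 2) and v = (3, -1, 0) (row i of K equals u_i·v^T). A rank-one matrix u v^T satisfies K u = u (v·u) and kills the (2)-dimensional subspace v^⊥, so its characteristic polynomial is lambda^2 (lambda - v·u) with v·u = tr K = 1. Hence the eigenvalues of I - K are 1 (multiplicity 2) and 1 - (1) = 0, so det(I - K) = 0. (Direct check: I - K =
[[-2, 1, 0],
 [-6, 3, 0],
 [-6, 2, 1]]
has determinant 0.) So 1 is an eigenvalue of K and (I - K) is not invertible. The finite-dimensional Fredholm alternative says: either (I - K) is invertible, or ker(I - K) ≠ {0} and then range(I - K) = ker((I - K)^*)^⊥, with dim ker(I - K) = dim ker((I - K)^*). We are in the second case, so we need both kernels. Kernel of I - K: (I - K) u = u - u (v·u) = u - u = 0, so ker(I - K) = span{u} = span{(1, 2, 2)} (it is exactly 1-dimensional because rank(I - K) = 2). Kernel of the adjoint: K is real, so (I - K)^* = I - K^T = I - v u^T, and (I - v u^T) v = v - v (u·v) = 0; hence ker((I - K)^*) = span{v} = span{(3, -1, 0)}. Therefore (I - K) x = y is solvable iff <y, v> = 0, i.e. iff 3y_1 - y_2 = 0. When this holds, K y = u (v·y) = 0, so (I - K) y = y and x = y is a particular solution; the full solution set is the line x = y + c·u = y + c·(1, 2, 2), c ∈ C.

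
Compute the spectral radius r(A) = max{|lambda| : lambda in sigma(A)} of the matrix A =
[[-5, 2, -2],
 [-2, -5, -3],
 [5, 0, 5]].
r(A) ≈ 4.3158

The eigenvalues of A are the roots of its characteristic polynomial. With M = A (coefficients from the trace, the sum of principal 2x2 minors, and det A):
  p(λ) = det(λ I - M) = λ^3 + 5λ^2 - 11λ - 65.
No integer candidate from the rational root theorem (±divisors of 65) is a root, so the roots are irrational. The cubic discriminant is Δ = -8876 < 0, so there is one real root and a complex-conjugate pair. p(3) = -26 and p(4) = 35 have opposite signs, so a root lies in (3, 4); Newton's method refines it to λ ≈ 3.4897. Dividing out (λ - (3.4897)) leaves approximately λ^2 + 8.4897λ + 18.6263. For λ^2 + 8.4897λ + 18.6263 the discriminant is -2.4305. It is negative, so the remaining roots are the complex-conjugate pair λ ≈ -4.2448 ± 0.7795i. Their product equals the constant term, so |λ|^2 ≈ 18.6263 and |λ| ≈ 4.3158.
Thus the eigenvalues (to 4 decimals) are 3.4897 (modulus 3.4897); -4.2448 ± 0.7795i (modulus 4.3158). The spectral radius is the largest modulus: r(A) ≈ 4.3158. (Cross-check: r(A) ≤ ||A||_2 ≈ 9.4131; equality holds whenever A is normal, though it can also hold for some non-normal A.)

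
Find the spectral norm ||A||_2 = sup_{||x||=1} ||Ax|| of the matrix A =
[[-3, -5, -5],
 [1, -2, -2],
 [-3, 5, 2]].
||A||_2 ≈ 9.1651 (= sqrt(largest eigenvalue of A^T A))

||A||_2 = sigma_max(A) = sqrt(lambda_max(A^T A)). Form the symmetric matrix M = A^T A =
[[19, -2, 7],
 [-2, 54, 39],
 [7, 39, 33]].
Its characteristic polynomial (trace, sum of principal 2x2 minors, determinant of M give the coefficients) is
  p(λ) = det(λ I - M) = λ^3 - 106λ^2 + 1861λ - 1089.
No integer candidate from the rational root theorem (±divisors of 1089) is a root, so the roots are irrational. The cubic discriminant is Δ = 11779635801 > 0, so there are three distinct real roots. p(0) = -1089 and p(1) = 667 have opposite signs, so a root lies in (0, 1); Newton's method refines it to λ ≈ 0.606. p(21) = 507 and p(22) = -803 have opposite signs, so a root lies in (21, 22); Newton's method refines it to λ ≈ 21.3946. p(83) = -5073 and p(84) = 3 have opposite signs, so a root lies in (83, 84); Newton's method refines it to λ ≈ 83.9994. Check (Vieta): the three roots sum to 106, matching tr M = 106.
So the eigenvalues of A^T A are ≈ 0.606, 21.3946, 83.9994 (all ≥ 0, as they must be for A^T A). The largest is λ_max ≈ 83.9994, hence ||A||_2 = sqrt(λ_max) ≈ 9.1651.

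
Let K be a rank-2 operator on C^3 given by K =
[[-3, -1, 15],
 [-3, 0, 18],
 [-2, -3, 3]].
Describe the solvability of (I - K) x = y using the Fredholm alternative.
(I - K) is invertible (det(I - K) = 73 ≠ 0), so for every y in C^3 the equation (I - K) x = y has a unique solution.

K has rank 2 and factors as K = U V^T = u1 v1^T + u2 v2^T with u1 = (-3, -3, -2), v1 = (1, 1, -3), u2 = (-2, -3, 1), v2 = (0, -1, -3) (multiplying out reproduces the displayed K). The nonzero eigenvalues of U V^T coincide with those of the 2 x 2 matrix G = V^T U = [[v1·u1, v1·u2], [v2·u1, v2·u2]] = [[0, -8], [9, 0]], and by the Sylvester determinant identity det(I_3 - U V^T) = det(I_2 - V^T U) = det([[1, 8], [-9, 1]]) = (1)(1) - (8)(-9) = 73. (Direct check: I - K =
[[4, 1, -15],
 [3, 1, -18],
 [2, 3, -2]]
has determinant 73.) The finite-dimensional Fredholm alternative says: either (I - K) is invertible, or ker(I - K) ≠ {0} and then range(I - K) = ker((I - K)^*)^⊥, with dim ker(I - K) = dim ker((I - K)^*). Since det(I - K) ≠ 0, 1 is not an eigenvalue of K and ker(I - K) = {0}, so we are in the first case: for every y there is a unique x = (I - K)^(-1) y. (Explicitly, by the Woodbury identity, (I - U V^T)^(-1) = I + U (I_2 - G)^(-1) V^T.)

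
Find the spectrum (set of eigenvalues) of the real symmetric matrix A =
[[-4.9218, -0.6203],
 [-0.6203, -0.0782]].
sigma(A) ≈ {-5, 0}

A is real symmetric, so its spectrum consists of real eigenvalues. Expanding the characteristic polynomial of the displayed matrix gives
  det(λ I - A) = p(λ) = λ^2 + (5)λ + (0).
Solving p(λ) = 0 yields eigenvalues ≈ -5, 0. (A is shown rounded to 4 decimals, so these recover the underlying integer eigenvalues to within that precision.)
Verification: the trace of A = -5 equals the sum of eigenvalues -5, and det(A) ≈ 0.0001 matches the eigenvalue product 0.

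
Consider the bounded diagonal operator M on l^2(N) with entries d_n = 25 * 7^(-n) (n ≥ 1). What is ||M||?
||M|| = 25/7 (attained at n = 1)

For M diagonal, ||M|| = sup_n |d_n|. The sequence d_n = 25 * 7^(-n) is positive and strictly decreasing (ratio 7^(-1) < 1), so the supremum is d_1 = 25/7. Hence ||M|| = 25/7.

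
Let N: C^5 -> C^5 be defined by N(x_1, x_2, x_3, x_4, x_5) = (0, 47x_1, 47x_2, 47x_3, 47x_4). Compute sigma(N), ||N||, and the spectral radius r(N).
sigma(N) = {0}; ||N|| = 47; r(N) = 0. (N is nilpotent with N^5 = 0.)

On C^5, N is a strictly lower-triangular matrix with 47 on the subdiagonal and zeros elsewhere, so its characteristic polynomial is lambda^5 and every eigenvalue is 0: sigma(N) = {0}. For the operator norm, N e_i = 47e_{i+1} for i = 1, ..., 4 and N e_5 = 0, so the singular values of N are 47 (with multiplicity 4) and 0; hence ||N|| = 47. The spectral radius r(N) = max|lambda| = 0. Note ||N|| > r(N) — characteristic of non-normal nilpotent operators. Indeed N^5 = 0.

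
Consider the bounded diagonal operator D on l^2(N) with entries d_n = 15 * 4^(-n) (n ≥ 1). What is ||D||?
||D|| = 15/4 (attained at n = 1)

For D diagonal, ||D|| = sup_n |d_n|. The sequence d_n = 15 * 4^(-n) is positive and strictly decreasing (ratio 4^(-1) < 1), so the supremum is d_1 = 15/4. Hence ||D|| = 15/4.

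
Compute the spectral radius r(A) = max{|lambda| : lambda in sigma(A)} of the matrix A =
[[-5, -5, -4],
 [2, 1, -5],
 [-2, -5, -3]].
r(A) ≈ 7.4974

The eigenvalues of A are the roots of its characteristic polynomial. With M = A (coefficients from the trace, the sum of principal 2x2 minors, and det A):
  p(λ) = det(λ I - M) = λ^3 + 7λ^2 - 16λ - 92.
No integer candidate from the rational root theorem (±divisors of 92) is a root, so the roots are irrational. The cubic discriminant is Δ = 112096 > 0, so there are three distinct real roots. p(-8) = -28 and p(-7) = 20 have opposite signs, so a root lies in (-8, -7); Newton's method refines it to λ ≈ -7.4974. p(-4) = 20 and p(-3) = -8 have opposite signs, so a root lies in (-4, -3); Newton's method refines it to λ ≈ -3.2631. p(3) = -50 and p(4) = 20 have opposite signs, so a root lies in (3, 4); Newton's method refines it to λ ≈ 3.7605. Check (Vieta): the three roots sum to -7, matching tr M = -7.
Thus the eigenvalues (to 4 decimals) are -7.4974 (modulus 7.4974); -3.2631 (modulus 3.2631); 3.7605 (modulus 3.7605). The spectral radius is the largest modulus: r(A) ≈ 7.4974. (Cross-check: r(A) ≤ ||A||_2 ≈ 10.0918; equality holds whenever A is normal, though it can also hold for some non-normal A.)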